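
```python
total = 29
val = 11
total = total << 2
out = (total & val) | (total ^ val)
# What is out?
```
Trace:
  total=29
  total=29, val=11
  total=116, val=11
  total=116, val=11, out=127

Final answer: 127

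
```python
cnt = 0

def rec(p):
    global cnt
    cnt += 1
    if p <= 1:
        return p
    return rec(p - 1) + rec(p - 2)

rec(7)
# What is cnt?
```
Call trace (a repeated sub-call is expanded the first time; later identical calls just restate its return value):
rec(p=7)
  rec(p=6)
    rec(p=5)
      rec(p=4)
        rec(p=3)
          rec(p=2)
            rec(p=1)
            -> return 1
            rec(p=0)
            -> return 0
          -> return 1
          rec(p=1)
          -> return 1
        -> return 2
        rec(p=2) -> return 1  (same call as traced above)
      -> return 3
      rec(p=3) -> return 2  (same call as traced above)
    -> return 5
    rec(p=4) -> return 3  (same call as traced above)
  -> return 8
  rec(p=5) -> return 5  (same call as traced above)
-> return 13

cnt is incremented once per call, so count the calls in each subtree. Let C(p) = number of calls made by rec(p).
C(0) = C(1) = 1 (base case, no recursion); C(p) = 1 + C(p - 1) + C(p - 2) otherwise.
C(2) = 1 + C(1) + C(0) = 1 + 1 + 1 = 3
C(3) = 1 + C(2) + C(1) = 1 + 3 + 1 = 5
C(4) = 1 + C(3) + C(2) = 1 + 5 + 3 = 9
C(5) = 1 + C(4) + C(3) = 1 + 9 + 5 = 15
C(6) = 1 + C(5) + C(4) = 1 + 15 + 9 = 25
C(7) = 1 + C(6) + C(5) = 1 + 25 + 15 = 41
cnt = C(7) = 41

Final answer: 41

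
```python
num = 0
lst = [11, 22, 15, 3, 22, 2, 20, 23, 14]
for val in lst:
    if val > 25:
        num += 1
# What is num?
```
Trace:
  num=0
  num=0, val=11
  num=0, val=22
  num=0, val=15
  num=0, val=3
  num=0, val=22
  num=0, val=2
  num=0, val=20
  num=0, val=23
  num=0, val=14

Final answer: 0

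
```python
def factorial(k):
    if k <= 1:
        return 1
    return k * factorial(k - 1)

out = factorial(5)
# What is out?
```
Call trace:
factorial(k=5)
  factorial(k=4)
    factorial(k=3)
      factorial(k=2)
        factorial(k=1)
        -> return 1
      -> return 2
    -> return 6
  -> return 24
-> return 120

Final answer: 120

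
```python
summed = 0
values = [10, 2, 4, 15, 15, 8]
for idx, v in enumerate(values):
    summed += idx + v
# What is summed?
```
Trace:
  summed=0
  summed=10, idx=0, v=10
  summed=13, idx=1, v=2
  summed=19, idx=2, v=4
  summed=37, idx=3, v=15
  summed=56, idx=4, v=15
  summed=69, idx=5, v=8

Final answer: 69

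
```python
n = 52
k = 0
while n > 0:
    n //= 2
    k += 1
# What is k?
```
Trace:
  n=52
  n=52, k=0
  n=26, k=1
  n=13, k=2
  n=6, k=3
  n=3, k=4
  n=1, k=5
  n=0, k=6

Final answer: 6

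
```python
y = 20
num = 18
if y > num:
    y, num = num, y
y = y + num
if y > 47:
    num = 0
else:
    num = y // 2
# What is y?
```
Trace:
  y=20
  y=20, num=18
  y=18, num=20
  y=38, num=20
  y=38, num=19

Final answer: 38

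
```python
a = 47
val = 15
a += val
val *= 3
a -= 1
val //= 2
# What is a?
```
Trace:
  a=47
  a=47, val=15
  a=62, val=15
  a=62, val=45
  a=61, val=45
  a=61, val=22

Final answer: 61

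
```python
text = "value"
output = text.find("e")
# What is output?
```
Trace:
  text='value'
  text='value', output=4

Final answer: 4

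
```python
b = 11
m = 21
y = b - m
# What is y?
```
Trace:
  b=11
  b=11, m=21
  b=11, m=21, y=-10

Final answer: -10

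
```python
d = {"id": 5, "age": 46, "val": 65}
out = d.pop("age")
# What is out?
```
Trace:
  d={'id': 5, 'age': 46, 'val': 65}
  d={'id': 5, 'val': 65}, out=46

Final answer: 46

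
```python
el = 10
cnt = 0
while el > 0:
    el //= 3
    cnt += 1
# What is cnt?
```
Trace:
  el=10
  el=10, cnt=0
  el=3, cnt=1
  el=1, cnt=2
  el=0, cnt=3

Final answer: 3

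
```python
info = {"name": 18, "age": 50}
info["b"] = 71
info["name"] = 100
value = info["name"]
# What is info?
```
Trace:
  info={'name': 18, 'age': 50}
  info={'name': 18, 'age': 50, 'b': 71}
  info={'name': 100, 'age': 50, 'b': 71}
  info={'name': 100, 'age': 50, 'b': 71}, value=100

Final answer: {'name': 100, 'age': 50, 'b': 71}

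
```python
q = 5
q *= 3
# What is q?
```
Trace:
  q=5
  q=15

Final answer: 15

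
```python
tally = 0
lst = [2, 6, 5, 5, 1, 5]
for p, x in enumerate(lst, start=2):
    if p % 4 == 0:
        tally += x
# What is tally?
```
Trace:
  tally=0
  tally=0, p=2, x=2
  tally=0, p=3, x=6
  tally=5, p=4, x=5
  tally=5, p=5, x=5
  tally=5, p=6, x=1
  tally=5, p=7, x=5

Final answer: 5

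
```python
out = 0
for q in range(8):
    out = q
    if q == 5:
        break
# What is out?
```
Trace:
  out=0
  out=0, q=0
  out=1, q=1
  out=2, q=2
  out=3, q=3
  out=4, q=4
  out=5, q=5

Final answer: 5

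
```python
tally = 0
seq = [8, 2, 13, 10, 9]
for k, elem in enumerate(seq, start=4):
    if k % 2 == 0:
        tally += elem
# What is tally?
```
Trace:
  tally=0
  tally=8, k=4, elem=8
  tally=8, k=5, elem=2
  tally=21, k=6, elem=13
  tally=21, k=7, elem=10
  tally=30, k=8, elem=9

Final answer: 30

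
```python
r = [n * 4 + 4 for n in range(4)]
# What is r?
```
Trace:
  n=0
  n=1
  n=2
  n=3
  r=[4, 8, 12, 16]

Final answer: [4, 8, 12, 16]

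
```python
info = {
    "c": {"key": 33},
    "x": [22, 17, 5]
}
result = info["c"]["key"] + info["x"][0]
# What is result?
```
Trace:
  info={'c': {'key': 33}, 'x': [22, 17, 5]}
  info={'c': {'key': 33}, 'x': [22, 17, 5]}, result=55

Final answer: 55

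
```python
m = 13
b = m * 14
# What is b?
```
Trace:
  m=13
  m=13, b=182

Final answer: 182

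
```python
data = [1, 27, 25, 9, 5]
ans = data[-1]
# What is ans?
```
Trace:
  data=[1, 27, 25, 9, 5]
  data=[1, 27, 25, 9, 5], ans=5

Final answer: 5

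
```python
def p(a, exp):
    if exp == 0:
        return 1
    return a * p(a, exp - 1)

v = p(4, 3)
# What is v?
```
Call trace:
p(a=4, exp=3)
  p(a=4, exp=2)
    p(a=4, exp=1)
      p(a=4, exp=0)
      -> return 1
    -> return 4
  -> return 16
-> return 64

Final answer: 64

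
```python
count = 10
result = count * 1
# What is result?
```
Trace:
  count=10
  count=10, result=10

Final answer: 10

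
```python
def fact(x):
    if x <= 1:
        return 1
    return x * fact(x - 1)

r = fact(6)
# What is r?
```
Call trace:
fact(x=6)
  fact(x=5)
    fact(x=4)
      fact(x=3)
        fact(x=2)
          fact(x=1)
          -> return 1
        -> return 2
      -> return 6
    -> return 24
  -> return 120
-> return 720

Final answer: 720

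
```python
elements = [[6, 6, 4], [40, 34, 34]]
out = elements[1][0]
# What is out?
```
Trace:
  elements=[[6, 6, 4], [40, 34, 34]]
  elements=[[6, 6, 4], [40, 34, 34]], out=40

Final answer: 40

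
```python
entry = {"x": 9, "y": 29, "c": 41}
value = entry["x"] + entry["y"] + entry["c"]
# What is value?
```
Trace:
  entry={'x': 9, 'y': 29, 'c': 41}
  entry={'x': 9, 'y': 29, 'c': 41}, value=79

Final answer: 79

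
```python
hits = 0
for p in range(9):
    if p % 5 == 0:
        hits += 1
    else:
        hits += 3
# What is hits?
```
Trace:
  hits=0
  hits=1, p=0
  hits=4, p=1
  hits=7, p=2
  hits=10, p=3
  hits=13, p=4
  hits=14, p=5
  hits=17, p=6
  hits=20, p=7
  hits=23, p=8

Final answer: 23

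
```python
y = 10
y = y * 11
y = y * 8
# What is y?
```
Trace:
  y=10
  y=110
  y=880

Final answer: 880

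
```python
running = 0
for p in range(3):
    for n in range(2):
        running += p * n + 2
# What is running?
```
Trace:
  running=0
  running=2, p=0, n=0
  running=4, p=0, n=1
  running=6, p=1, n=0
  running=9, p=1, n=1
  running=11, p=2, n=0
  running=15, p=2, n=1

Final answer: 15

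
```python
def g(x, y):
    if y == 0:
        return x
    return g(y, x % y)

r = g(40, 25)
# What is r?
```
Call trace:
g(x=40, y=25)
  g(x=25, y=15)
    g(x=15, y=10)
      g(x=10, y=5)
        g(x=5, y=0)
        -> return 5
      -> return 5
    -> return 5
  -> return 5
-> return 5

Final answer: 5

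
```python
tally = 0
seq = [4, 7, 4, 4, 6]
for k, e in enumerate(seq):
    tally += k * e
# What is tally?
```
Trace:
  tally=0
  tally=0, k=0, e=4
  tally=7, k=1, e=7
  tally=15, k=2, e=4
  tally=27, k=3, e=4
  tally=51, k=4, e=6

Final answer: 51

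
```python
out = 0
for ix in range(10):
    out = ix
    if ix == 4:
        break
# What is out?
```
Trace:
  out=0
  out=0, ix=0
  out=1, ix=1
  out=2, ix=2
  out=3, ix=3
  out=4, ix=4

Final answer: 4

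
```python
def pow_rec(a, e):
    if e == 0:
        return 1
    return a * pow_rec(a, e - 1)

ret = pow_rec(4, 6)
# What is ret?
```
Call trace:
pow_rec(a=4, e=6)
  pow_rec(a=4, e=5)
    pow_rec(a=4, e=4)
      pow_rec(a=4, e=3)
        pow_rec(a=4, e=2)
          pow_rec(a=4, e=1)
            pow_rec(a=4, e=0)
            -> return 1
          -> return 4
        -> return 16
      -> return 64
    -> return 256
  -> return 1024
-> return 4096

Final answer: 4096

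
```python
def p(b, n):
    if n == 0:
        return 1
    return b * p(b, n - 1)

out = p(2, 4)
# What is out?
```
Call trace:
p(b=2, n=4)
  p(b=2, n=3)
    p(b=2, n=2)
      p(b=2, n=1)
        p(b=2, n=0)
        -> return 1
      -> return 2
    -> return 4
  -> return 8
-> return 16

Final answer: 16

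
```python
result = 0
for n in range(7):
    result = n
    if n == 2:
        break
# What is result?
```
Trace:
  result=0
  result=0, n=0
  result=1, n=1
  result=2, n=2

Final answer: 2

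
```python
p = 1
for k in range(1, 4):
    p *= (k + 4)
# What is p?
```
Trace:
  p=1
  p=5, k=1
  p=30, k=2
  p=210, k=3

Final answer: 210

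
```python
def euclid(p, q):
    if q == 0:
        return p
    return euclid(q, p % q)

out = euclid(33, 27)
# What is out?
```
Call trace:
euclid(p=33, q=27)
  euclid(p=27, q=6)
    euclid(p=6, q=3)
      euclid(p=3, q=0)
      -> return 3
    -> return 3
  -> return 3
-> return 3

Final answer: 3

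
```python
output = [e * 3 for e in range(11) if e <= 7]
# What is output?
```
Trace:
  e=0
  e=1
  e=2
  e=3
  e=4
  e=5
  e=6
  e=7
  e=8
  e=9
  e=10
  output=[0, 3, 6, 9, 12, 15, 18, 21]

Final answer: [0, 3, 6, 9, 12, 15, 18, 21]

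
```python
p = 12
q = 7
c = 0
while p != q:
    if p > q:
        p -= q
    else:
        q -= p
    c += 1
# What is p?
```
Trace:
  p=12
  p=12, q=7
  p=12, q=7, c=0
  p=5, q=7, c=1
  p=5, q=2, c=2
  p=3, q=2, c=3
  p=1, q=2, c=4
  p=1, q=1, c=5

Final answer: 1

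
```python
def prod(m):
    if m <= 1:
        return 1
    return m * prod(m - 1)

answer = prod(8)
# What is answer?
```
Call trace:
prod(m=8)
  prod(m=7)
    prod(m=6)
      prod(m=5)
        prod(m=4)
          prod(m=3)
            prod(m=2)
              prod(m=1)
              -> return 1
            -> return 2
          -> return 6
        -> return 24
      -> return 120
    -> return 720
  -> return 5040
-> return 40320

Final answer: 40320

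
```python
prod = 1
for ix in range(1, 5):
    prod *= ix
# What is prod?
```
Trace:
  prod=1
  prod=1, ix=1
  prod=2, ix=2
  prod=6, ix=3
  prod=24, ix=4

Final answer: 24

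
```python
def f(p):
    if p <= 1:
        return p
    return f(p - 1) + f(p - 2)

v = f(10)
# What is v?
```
Call trace (a repeated sub-call is expanded the first time; later identical calls just restate its return value):
f(p=10)
  f(p=9)
    f(p=8)
      f(p=7)
        f(p=6)
          f(p=5)
            f(p=4)
              f(p=3)
                f(p=2)
                  f(p=1)
                  -> return 1
                  f(p=0)
                  -> return 0
                -> return 1
                f(p=1)
                -> return 1
              -> return 2
              f(p=2) -> return 1  (same call as traced above)
            -> return 3
            f(p=3) -> return 2  (same call as traced above)
          -> return 5
          f(p=4) -> return 3  (same call as traced above)
        -> return 8
        f(p=5) -> return 5  (same call as traced above)
      -> return 13
      f(p=6) -> return 8  (same call as traced above)
    -> return 21
    f(p=7) -> return 13  (same call as traced above)
  -> return 34
  f(p=8) -> return 21  (same call as traced above)
-> return 55

Final answer: 55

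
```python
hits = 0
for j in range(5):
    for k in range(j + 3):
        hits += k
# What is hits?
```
Trace:
  hits=0
  hits=0, j=0, k=0
  hits=1, j=0, k=1
  hits=3, j=0, k=2
  hits=3, j=1, k=0
  hits=4, j=1, k=1
  hits=6, j=1, k=2
  hits=9, j=1, k=3
  hits=9, j=2, k=0
  hits=10, j=2, k=1
  hits=12, j=2, k=2
  hits=15, j=2, k=3
  hits=19, j=2, k=4
  hits=19, j=3, k=0
  hits=20, j=3, k=1
  hits=22, j=3, k=2
  hits=25, j=3, k=3
  hits=29, j=3, k=4
  hits=34, j=3, k=5
  hits=34, j=4, k=0
  hits=35, j=4, k=1
  hits=37, j=4, k=2
  hits=40, j=4, k=3
  hits=44, j=4, k=4
  hits=49, j=4, k=5
  hits=55, j=4, k=6

Final answer: 55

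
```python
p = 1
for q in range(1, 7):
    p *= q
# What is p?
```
Trace:
  p=1
  p=1, q=1
  p=2, q=2
  p=6, q=3
  p=24, q=4
  p=120, q=5
  p=720, q=6

Final answer: 720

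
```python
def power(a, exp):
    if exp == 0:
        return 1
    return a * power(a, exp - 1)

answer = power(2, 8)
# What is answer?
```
Call trace:
power(a=2, exp=8)
  power(a=2, exp=7)
    power(a=2, exp=6)
      power(a=2, exp=5)
        power(a=2, exp=4)
          power(a=2, exp=3)
            power(a=2, exp=2)
              power(a=2, exp=1)
                power(a=2, exp=0)
                -> return 1
              -> return 2
            -> return 4
          -> return 8
        -> return 16
      -> return 32
    -> return 64
  -> return 128
-> return 256

Final answer: 256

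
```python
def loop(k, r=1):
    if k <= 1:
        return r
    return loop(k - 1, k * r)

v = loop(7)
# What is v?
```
Call trace:
loop(k=7, r=1)
  loop(k=6, r=7)
    loop(k=5, r=42)
      loop(k=4, r=210)
        loop(k=3, r=840)
          loop(k=2, r=2520)
            loop(k=1, r=5040)
            -> return 5040
          -> return 5040
        -> return 5040
      -> return 5040
    -> return 5040
  -> return 5040
-> return 5040

Final answer: 5040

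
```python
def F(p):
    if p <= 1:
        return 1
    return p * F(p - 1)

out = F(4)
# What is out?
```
Call trace:
F(p=4)
  F(p=3)
    F(p=2)
      F(p=1)
      -> return 1
    -> return 2
  -> return 6
-> return 24

Final answer: 24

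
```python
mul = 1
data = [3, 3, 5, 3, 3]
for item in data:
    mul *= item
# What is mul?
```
Trace:
  mul=1
  mul=3, item=3
  mul=9, item=3
  mul=45, item=5
  mul=135, item=3
  mul=405, item=3

Final answer: 405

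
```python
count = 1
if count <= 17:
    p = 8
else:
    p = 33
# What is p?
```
Trace:
  count=1
  count=1, p=8

Final answer: 8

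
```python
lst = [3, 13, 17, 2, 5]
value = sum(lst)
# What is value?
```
Trace:
  lst=[3, 13, 17, 2, 5]
  lst=[3, 13, 17, 2, 5], value=40

Final answer: 40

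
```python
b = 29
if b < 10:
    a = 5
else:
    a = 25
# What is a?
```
Trace:
  b=29
  b=29, a=25

Final answer: 25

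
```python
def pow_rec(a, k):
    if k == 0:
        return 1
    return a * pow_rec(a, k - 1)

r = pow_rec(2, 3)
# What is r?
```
Call trace:
pow_rec(a=2, k=3)
  pow_rec(a=2, k=2)
    pow_rec(a=2, k=1)
      pow_rec(a=2, k=0)
      -> return 1
    -> return 2
  -> return 4
-> return 8

Final answer: 8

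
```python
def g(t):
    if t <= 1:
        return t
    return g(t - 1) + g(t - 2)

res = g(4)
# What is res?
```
Call trace (a repeated sub-call is expanded the first time; later identical calls just restate its return value):
g(t=4)
  g(t=3)
    g(t=2)
      g(t=1)
      -> return 1
      g(t=0)
      -> return 0
    -> return 1
    g(t=1)
    -> return 1
  -> return 2
  g(t=2) -> return 1  (same call as traced above)
-> return 3

Final answer: 3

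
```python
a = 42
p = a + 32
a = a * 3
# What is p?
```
Trace:
  a=42
  a=42, p=74
  a=126, p=74

Final answer: 74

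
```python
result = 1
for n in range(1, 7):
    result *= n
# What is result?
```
Trace:
  result=1
  result=1, n=1
  result=2, n=2
  result=6, n=3
  result=24, n=4
  result=120, n=5
  result=720, n=6

Final answer: 720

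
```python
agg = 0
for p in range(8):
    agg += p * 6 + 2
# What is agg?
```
Trace:
  agg=0
  agg=2, p=0
  agg=10, p=1
  agg=24, p=2
  agg=44, p=3
  agg=70, p=4
  agg=102, p=5
  agg=140, p=6
  agg=184, p=7

Final answer: 184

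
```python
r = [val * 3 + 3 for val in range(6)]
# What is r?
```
Trace:
  val=0
  val=1
  val=2
  val=3
  val=4
  val=5
  r=[3, 6, 9, 12, 15, 18]

Final answer: [3, 6, 9, 12, 15, 18]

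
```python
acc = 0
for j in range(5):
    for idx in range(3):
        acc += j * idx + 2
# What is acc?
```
Trace:
  acc=0
  acc=2, j=0, idx=0
  acc=4, j=0, idx=1
  acc=6, j=0, idx=2
  acc=8, j=1, idx=0
  acc=11, j=1, idx=1
  acc=15, j=1, idx=2
  acc=17, j=2, idx=0
  acc=21, j=2, idx=1
  acc=27, j=2, idx=2
  acc=29, j=3, idx=0
  acc=34, j=3, idx=1
  acc=42, j=3, idx=2
  acc=44, j=4, idx=0
  acc=50, j=4, idx=1
  acc=60, j=4, idx=2

Final answer: 60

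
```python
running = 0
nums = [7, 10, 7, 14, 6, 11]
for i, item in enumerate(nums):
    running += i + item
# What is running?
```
Trace:
  running=0
  running=7, i=0, item=7
  running=18, i=1, item=10
  running=27, i=2, item=7
  running=44, i=3, item=14
  running=54, i=4, item=6
  running=70, i=5, item=11

Final answer: 70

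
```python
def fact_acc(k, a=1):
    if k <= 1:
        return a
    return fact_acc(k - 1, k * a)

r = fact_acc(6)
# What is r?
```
Call trace:
fact_acc(k=6, a=1)
  fact_acc(k=5, a=6)
    fact_acc(k=4, a=30)
      fact_acc(k=3, a=120)
        fact_acc(k=2, a=360)
          fact_acc(k=1, a=720)
          -> return 720
        -> return 720
      -> return 720
    -> return 720
  -> return 720
-> return 720

Final answer: 720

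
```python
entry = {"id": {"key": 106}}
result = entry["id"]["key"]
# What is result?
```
Trace:
  entry={'id': {'key': 106}}
  entry={'id': {'key': 106}}, result=106

Final answer: 106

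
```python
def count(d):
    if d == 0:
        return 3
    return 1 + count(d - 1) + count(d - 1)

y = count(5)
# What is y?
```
Call trace (a repeated sub-call is expanded the first time; later identical calls just restate its return value):
count(d=5)
  count(d=4)
    count(d=3)
      count(d=2)
        count(d=1)
          count(d=0)
          -> return 3
          count(d=0)
          -> return 3
        -> return 7
        count(d=1) -> return 7  (same call as traced above)
      -> return 15
      count(d=2) -> return 15  (same call as traced above)
    -> return 31
    count(d=3) -> return 31  (same call as traced above)
  -> return 63
  count(d=4) -> return 63  (same call as traced above)
-> return 127

Final answer: 127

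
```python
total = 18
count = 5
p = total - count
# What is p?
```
Trace:
  total=18
  total=18, count=5
  total=18, count=5, p=13

Final answer: 13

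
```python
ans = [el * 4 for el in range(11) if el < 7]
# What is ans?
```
Trace:
  el=0
  el=1
  el=2
  el=3
  el=4
  el=5
  el=6
  el=7
  el=8
  el=9
  el=10
  ans=[0, 4, 8, 12, 16, 20, 24]

Final answer: [0, 4, 8, 12, 16, 20, 24]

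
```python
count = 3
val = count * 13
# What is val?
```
Trace:
  count=3
  count=3, val=39

Final answer: 39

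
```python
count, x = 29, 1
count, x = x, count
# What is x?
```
Trace:
  count=29, x=1
  count=1, x=29

Final answer: 29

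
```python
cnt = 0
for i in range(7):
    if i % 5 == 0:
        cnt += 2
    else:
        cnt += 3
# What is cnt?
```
Trace:
  cnt=0
  cnt=2, i=0
  cnt=5, i=1
  cnt=8, i=2
  cnt=11, i=3
  cnt=14, i=4
  cnt=16, i=5
  cnt=19, i=6

Final answer: 19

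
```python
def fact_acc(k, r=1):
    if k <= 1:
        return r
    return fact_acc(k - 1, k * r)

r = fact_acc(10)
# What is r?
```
Call trace:
fact_acc(k=10, r=1)
  fact_acc(k=9, r=10)
    fact_acc(k=8, r=90)
      fact_acc(k=7, r=720)
        fact_acc(k=6, r=5040)
          fact_acc(k=5, r=30240)
            fact_acc(k=4, r=151200)
              fact_acc(k=3, r=604800)
                fact_acc(k=2, r=1814400)
                  fact_acc(k=1, r=3628800)
                  -> return 3628800
                -> return 3628800
              -> return 3628800
            -> return 3628800
          -> return 3628800
        -> return 3628800
      -> return 3628800
    -> return 3628800
  -> return 3628800
-> return 3628800

Final answer: 3628800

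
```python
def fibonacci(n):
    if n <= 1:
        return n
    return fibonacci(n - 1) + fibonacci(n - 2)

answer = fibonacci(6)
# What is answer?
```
Call trace (a repeated sub-call is expanded the first time; later identical calls just restate its return value):
fibonacci(n=6)
  fibonacci(n=5)
    fibonacci(n=4)
      fibonacci(n=3)
        fibonacci(n=2)
          fibonacci(n=1)
          -> return 1
          fibonacci(n=0)
          -> return 0
        -> return 1
        fibonacci(n=1)
        -> return 1
      -> return 2
      fibonacci(n=2) -> return 1  (same call as traced above)
    -> return 3
    fibonacci(n=3) -> return 2  (same call as traced above)
  -> return 5
  fibonacci(n=4) -> return 3  (same call as traced above)
-> return 8

Final answer: 8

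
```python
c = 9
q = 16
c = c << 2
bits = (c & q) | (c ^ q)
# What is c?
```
Trace:
  c=9
  c=9, q=16
  c=36, q=16
  c=36, q=16, bits=52

Final answer: 36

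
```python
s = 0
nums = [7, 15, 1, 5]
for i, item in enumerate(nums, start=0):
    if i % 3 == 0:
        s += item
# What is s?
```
Trace:
  s=0
  s=7, i=0, item=7
  s=7, i=1, item=15
  s=7, i=2, item=1
  s=12, i=3, item=5

Final answer: 12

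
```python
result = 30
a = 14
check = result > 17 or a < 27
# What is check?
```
Trace:
  result=30
  result=30, a=14
  result=30, a=14, check=True

Final answer: True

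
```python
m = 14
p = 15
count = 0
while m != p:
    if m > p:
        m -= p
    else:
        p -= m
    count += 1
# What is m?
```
Trace:
  m=14
  m=14, p=15
  m=14, p=15, count=0
  m=14, p=1, count=1
  m=13, p=1, count=2
  m=12, p=1, count=3
  m=11, p=1, count=4
  m=10, p=1, count=5
  m=9, p=1, count=6
  m=8, p=1, count=7
  m=7, p=1, count=8
  m=6, p=1, count=9
  m=5, p=1, count=10
  m=4, p=1, count=11
  m=3, p=1, count=12
  m=2, p=1, count=13
  m=1, p=1, count=14

Final answer: 1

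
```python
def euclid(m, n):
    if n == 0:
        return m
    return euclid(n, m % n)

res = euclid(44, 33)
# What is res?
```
Call trace:
euclid(m=44, n=33)
  euclid(m=33, n=11)
    euclid(m=11, n=0)
    -> return 11
  -> return 11
-> return 11

Final answer: 11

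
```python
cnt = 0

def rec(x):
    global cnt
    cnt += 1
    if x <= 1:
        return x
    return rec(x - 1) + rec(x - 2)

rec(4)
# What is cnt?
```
Call trace (a repeated sub-call is expanded the first time; later identical calls just restate its return value):
rec(x=4)
  rec(x=3)
    rec(x=2)
      rec(x=1)
      -> return 1
      rec(x=0)
      -> return 0
    -> return 1
    rec(x=1)
    -> return 1
  -> return 2
  rec(x=2) -> return 1  (same call as traced above)
-> return 3

cnt is incremented once per call, so count the calls in each subtree. Let C(x) = number of calls made by rec(x).
C(0) = C(1) = 1 (base case, no recursion); C(x) = 1 + C(x - 1) + C(x - 2) otherwise.
C(2) = 1 + C(1) + C(0) = 1 + 1 + 1 = 3
C(3) = 1 + C(2) + C(1) = 1 + 3 + 1 = 5
C(4) = 1 + C(3) + C(2) = 1 + 5 + 3 = 9
cnt = C(4) = 9

Final answer: 9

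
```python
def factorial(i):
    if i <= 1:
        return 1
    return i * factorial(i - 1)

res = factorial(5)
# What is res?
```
Call trace:
factorial(i=5)
  factorial(i=4)
    factorial(i=3)
      factorial(i=2)
        factorial(i=1)
        -> return 1
      -> return 2
    -> return 6
  -> return 24
-> return 120

Final answer: 120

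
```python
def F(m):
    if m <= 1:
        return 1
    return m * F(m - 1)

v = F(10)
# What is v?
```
Call trace:
F(m=10)
  F(m=9)
    F(m=8)
      F(m=7)
        F(m=6)
          F(m=5)
            F(m=4)
              F(m=3)
                F(m=2)
                  F(m=1)
                  -> return 1
                -> return 2
              -> return 6
            -> return 24
          -> return 120
        -> return 720
      -> return 5040
    -> return 40320
  -> return 362880
-> return 3628800

Final answer: 3628800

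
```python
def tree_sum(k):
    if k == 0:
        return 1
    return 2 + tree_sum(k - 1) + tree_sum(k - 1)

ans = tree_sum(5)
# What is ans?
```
Call trace (a repeated sub-call is expanded the first time; later identical calls just restate its return value):
tree_sum(k=5)
  tree_sum(k=4)
    tree_sum(k=3)
      tree_sum(k=2)
        tree_sum(k=1)
          tree_sum(k=0)
          -> return 1
          tree_sum(k=0)
          -> return 1
        -> return 4
        tree_sum(k=1) -> return 4  (same call as traced above)
      -> return 10
      tree_sum(k=2) -> return 10  (same call as traced above)
    -> return 22
    tree_sum(k=3) -> return 22  (same call as traced above)
  -> return 46
  tree_sum(k=4) -> return 46  (same call as traced above)
-> return 94

Final answer: 94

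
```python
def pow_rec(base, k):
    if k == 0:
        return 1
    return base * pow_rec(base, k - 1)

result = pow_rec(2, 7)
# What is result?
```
Call trace:
pow_rec(base=2, k=7)
  pow_rec(base=2, k=6)
    pow_rec(base=2, k=5)
      pow_rec(base=2, k=4)
        pow_rec(base=2, k=3)
          pow_rec(base=2, k=2)
            pow_rec(base=2, k=1)
              pow_rec(base=2, k=0)
              -> return 1
            -> return 2
          -> return 4
        -> return 8
      -> return 16
    -> return 32
  -> return 64
-> return 128

Final answer: 128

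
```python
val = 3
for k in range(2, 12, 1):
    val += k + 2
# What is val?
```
Trace:
  val=3
  val=7, k=2
  val=12, k=3
  val=18, k=4
  val=25, k=5
  val=33, k=6
  val=42, k=7
  val=52, k=8
  val=63, k=9
  val=75, k=10
  val=88, k=11

Final answer: 88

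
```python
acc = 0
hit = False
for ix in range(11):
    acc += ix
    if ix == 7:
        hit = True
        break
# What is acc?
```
Trace:
  acc=0
  acc=0, hit=False
  acc=0, hit=False, ix=0
  acc=1, hit=False, ix=1
  acc=3, hit=False, ix=2
  acc=6, hit=False, ix=3
  acc=10, hit=False, ix=4
  acc=15, hit=False, ix=5
  acc=21, hit=False, ix=6
  acc=28, hit=True, ix=7

Final answer: 28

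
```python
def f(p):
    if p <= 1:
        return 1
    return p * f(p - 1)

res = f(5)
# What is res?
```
Call trace:
f(p=5)
  f(p=4)
    f(p=3)
      f(p=2)
        f(p=1)
        -> return 1
      -> return 2
    -> return 6
  -> return 24
-> return 120

Final answer: 120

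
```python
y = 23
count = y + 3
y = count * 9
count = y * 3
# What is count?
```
Trace:
  y=23
  y=23, count=26
  y=234, count=26
  y=234, count=702

Final answer: 702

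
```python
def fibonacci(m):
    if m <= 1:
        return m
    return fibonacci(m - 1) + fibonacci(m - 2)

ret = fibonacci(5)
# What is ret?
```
Call trace (a repeated sub-call is expanded the first time; later identical calls just restate its return value):
fibonacci(m=5)
  fibonacci(m=4)
    fibonacci(m=3)
      fibonacci(m=2)
        fibonacci(m=1)
        -> return 1
        fibonacci(m=0)
        -> return 0
      -> return 1
      fibonacci(m=1)
      -> return 1
    -> return 2
    fibonacci(m=2) -> return 1  (same call as traced above)
  -> return 3
  fibonacci(m=3) -> return 2  (same call as traced above)
-> return 5

Final answer: 5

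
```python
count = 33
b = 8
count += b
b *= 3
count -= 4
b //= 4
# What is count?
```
Trace:
  count=33
  count=33, b=8
  count=41, b=8
  count=41, b=24
  count=37, b=24
  count=37, b=6

Final answer: 37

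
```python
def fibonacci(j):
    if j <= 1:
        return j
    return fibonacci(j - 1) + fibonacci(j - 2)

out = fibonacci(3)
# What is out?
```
Call trace:
fibonacci(j=3)
  fibonacci(j=2)
    fibonacci(j=1)
    -> return 1
    fibonacci(j=0)
    -> return 0
  -> return 1
  fibonacci(j=1)
  -> return 1
-> return 2

Final answer: 2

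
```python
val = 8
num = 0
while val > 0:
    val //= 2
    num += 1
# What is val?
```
Trace:
  val=8
  val=8, num=0
  val=4, num=1
  val=2, num=2
  val=1, num=3
  val=0, num=4

Final answer: 0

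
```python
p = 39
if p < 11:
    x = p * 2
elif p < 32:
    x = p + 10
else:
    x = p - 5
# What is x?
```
Trace:
  p=39
  p=39, x=34

Final answer: 34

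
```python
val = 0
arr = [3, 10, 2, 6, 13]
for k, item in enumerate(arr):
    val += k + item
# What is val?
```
Trace:
  val=0
  val=3, k=0, item=3
  val=14, k=1, item=10
  val=18, k=2, item=2
  val=27, k=3, item=6
  val=44, k=4, item=13

Final answer: 44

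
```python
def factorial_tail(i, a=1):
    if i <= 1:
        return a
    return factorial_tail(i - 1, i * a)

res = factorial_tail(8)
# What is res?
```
Call trace:
factorial_tail(i=8, a=1)
  factorial_tail(i=7, a=8)
    factorial_tail(i=6, a=56)
      factorial_tail(i=5, a=336)
        factorial_tail(i=4, a=1680)
          factorial_tail(i=3, a=6720)
            factorial_tail(i=2, a=20160)
              factorial_tail(i=1, a=40320)
              -> return 40320
            -> return 40320
          -> return 40320
        -> return 40320
      -> return 40320
    -> return 40320
  -> return 40320
-> return 40320

Final answer: 40320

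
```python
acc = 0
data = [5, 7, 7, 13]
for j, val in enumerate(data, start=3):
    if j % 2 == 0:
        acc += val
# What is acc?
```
Trace:
  acc=0
  acc=0, j=3, val=5
  acc=7, j=4, val=7
  acc=7, j=5, val=7
  acc=20, j=6, val=13

Final answer: 20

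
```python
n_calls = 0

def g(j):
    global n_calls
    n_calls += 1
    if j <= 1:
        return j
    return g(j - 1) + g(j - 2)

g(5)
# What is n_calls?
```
Call trace (a repeated sub-call is expanded the first time; later identical calls just restate its return value):
g(j=5)
  g(j=4)
    g(j=3)
      g(j=2)
        g(j=1)
        -> return 1
        g(j=0)
        -> return 0
      -> return 1
      g(j=1)
      -> return 1
    -> return 2
    g(j=2) -> return 1  (same call as traced above)
  -> return 3
  g(j=3) -> return 2  (same call as traced above)
-> return 5

n_calls is incremented once per call, so count the calls in each subtree. Let C(j) = number of calls made by g(j).
C(0) = C(1) = 1 (base case, no recursion); C(j) = 1 + C(j - 1) + C(j - 2) otherwise.
C(2) = 1 + C(1) + C(0) = 1 + 1 + 1 = 3
C(3) = 1 + C(2) + C(1) = 1 + 3 + 1 = 5
C(4) = 1 + C(3) + C(2) = 1 + 5 + 3 = 9
C(5) = 1 + C(4) + C(3) = 1 + 9 + 5 = 15
n_calls = C(5) = 15

Final answer: 15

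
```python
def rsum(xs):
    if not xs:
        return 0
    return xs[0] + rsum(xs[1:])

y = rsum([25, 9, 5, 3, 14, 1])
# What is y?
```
Call trace:
rsum(xs=[25, 9, 5, 3, 14, 1])
  rsum(xs=[9, 5, 3, 14, 1])
    rsum(xs=[5, 3, 14, 1])
      rsum(xs=[3, 14, 1])
        rsum(xs=[14, 1])
          rsum(xs=[1])
            rsum(xs=[])
            -> return 0
          -> return 1
        -> return 15
      -> return 18
    -> return 23
  -> return 32
-> return 57

Final answer: 57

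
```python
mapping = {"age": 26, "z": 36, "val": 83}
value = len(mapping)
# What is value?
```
Trace:
  mapping={'age': 26, 'z': 36, 'val': 83}
  mapping={'age': 26, 'z': 36, 'val': 83}, value=3

Final answer: 3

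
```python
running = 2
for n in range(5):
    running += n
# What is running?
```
Trace:
  running=2
  running=2, n=0
  running=3, n=1
  running=5, n=2
  running=8, n=3
  running=12, n=4

Final answer: 12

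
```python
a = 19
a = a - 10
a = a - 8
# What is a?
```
Trace:
  a=19
  a=9
  a=1

Final answer: 1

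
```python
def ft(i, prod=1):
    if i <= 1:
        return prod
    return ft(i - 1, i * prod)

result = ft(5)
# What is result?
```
Call trace:
ft(i=5, prod=1)
  ft(i=4, prod=5)
    ft(i=3, prod=20)
      ft(i=2, prod=60)
        ft(i=1, prod=120)
        -> return 120
      -> return 120
    -> return 120
  -> return 120
-> return 120

Final answer: 120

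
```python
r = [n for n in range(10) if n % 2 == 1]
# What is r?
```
Trace:
  n=0
  n=1
  n=2
  n=3
  n=4
  n=5
  n=6
  n=7
  n=8
  n=9
  r=[1, 3, 5, 7, 9]

Final answer: [1, 3, 5, 7, 9]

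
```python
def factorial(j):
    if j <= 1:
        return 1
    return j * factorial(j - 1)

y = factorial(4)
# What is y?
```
Call trace:
factorial(j=4)
  factorial(j=3)
    factorial(j=2)
      factorial(j=1)
      -> return 1
    -> return 2
  -> return 6
-> return 24

Final answer: 24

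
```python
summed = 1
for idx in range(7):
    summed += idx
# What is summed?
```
Trace:
  summed=1
  summed=1, idx=0
  summed=2, idx=1
  summed=4, idx=2
  summed=7, idx=3
  summed=11, idx=4
  summed=16, idx=5
  summed=22, idx=6

Final answer: 22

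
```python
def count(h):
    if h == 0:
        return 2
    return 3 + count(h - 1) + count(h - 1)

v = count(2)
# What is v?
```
Call trace (a repeated sub-call is expanded the first time; later identical calls just restate its return value):
count(h=2)
  count(h=1)
    count(h=0)
    -> return 2
    count(h=0)
    -> return 2
  -> return 7
  count(h=1) -> return 7  (same call as traced above)
-> return 17

Final answer: 17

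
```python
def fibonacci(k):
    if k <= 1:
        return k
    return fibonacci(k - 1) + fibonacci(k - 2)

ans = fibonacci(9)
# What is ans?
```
Call trace (a repeated sub-call is expanded the first time; later identical calls just restate its return value):
fibonacci(k=9)
  fibonacci(k=8)
    fibonacci(k=7)
      fibonacci(k=6)
        fibonacci(k=5)
          fibonacci(k=4)
            fibonacci(k=3)
              fibonacci(k=2)
                fibonacci(k=1)
                -> return 1
                fibonacci(k=0)
                -> return 0
              -> return 1
              fibonacci(k=1)
              -> return 1
            -> return 2
            fibonacci(k=2) -> return 1  (same call as traced above)
          -> return 3
          fibonacci(k=3) -> return 2  (same call as traced above)
        -> return 5
        fibonacci(k=4) -> return 3  (same call as traced above)
      -> return 8
      fibonacci(k=5) -> return 5  (same call as traced above)
    -> return 13
    fibonacci(k=6) -> return 8  (same call as traced above)
  -> return 21
  fibonacci(k=7) -> return 13  (same call as traced above)
-> return 34

Final answer: 34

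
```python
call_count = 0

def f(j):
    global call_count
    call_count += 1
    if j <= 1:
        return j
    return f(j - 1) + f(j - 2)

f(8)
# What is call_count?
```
Call trace (a repeated sub-call is expanded the first time; later identical calls just restate its return value):
f(j=8)
  f(j=7)
    f(j=6)
      f(j=5)
        f(j=4)
          f(j=3)
            f(j=2)
              f(j=1)
              -> return 1
              f(j=0)
              -> return 0
            -> return 1
            f(j=1)
            -> return 1
          -> return 2
          f(j=2) -> return 1  (same call as traced above)
        -> return 3
        f(j=3) -> return 2  (same call as traced above)
      -> return 5
      f(j=4) -> return 3  (same call as traced above)
    -> return 8
    f(j=5) -> return 5  (same call as traced above)
  -> return 13
  f(j=6) -> return 8  (same call as traced above)
-> return 21

call_count is incremented once per call, so count the calls in each subtree. Let C(j) = number of calls made by f(j).
C(0) = C(1) = 1 (base case, no recursion); C(j) = 1 + C(j - 1) + C(j - 2) otherwise.
C(2) = 1 + C(1) + C(0) = 1 + 1 + 1 = 3
C(3) = 1 + C(2) + C(1) = 1 + 3 + 1 = 5
C(4) = 1 + C(3) + C(2) = 1 + 5 + 3 = 9
C(5) = 1 + C(4) + C(3) = 1 + 9 + 5 = 15
C(6) = 1 + C(5) + C(4) = 1 + 15 + 9 = 25
C(7) = 1 + C(6) + C(5) = 1 + 25 + 15 = 41
C(8) = 1 + C(7) + C(6) = 1 + 41 + 25 = 67
call_count = C(8) = 67

Final answer: 67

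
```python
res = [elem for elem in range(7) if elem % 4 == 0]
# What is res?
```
Trace:
  elem=0
  elem=1
  elem=2
  elem=3
  elem=4
  elem=5
  elem=6
  res=[0, 4]

Final answer: [0, 4]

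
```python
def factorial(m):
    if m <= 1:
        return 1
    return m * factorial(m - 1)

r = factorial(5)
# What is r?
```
Call trace:
factorial(m=5)
  factorial(m=4)
    factorial(m=3)
      factorial(m=2)
        factorial(m=1)
        -> return 1
      -> return 2
    -> return 6
  -> return 24
-> return 120

Final answer: 120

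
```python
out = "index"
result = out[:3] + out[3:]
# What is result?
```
Trace:
  out='index'
  out='index', result='index'

Final answer: 'index'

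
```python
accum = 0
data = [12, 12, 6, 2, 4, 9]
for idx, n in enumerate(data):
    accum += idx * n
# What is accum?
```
Trace:
  accum=0
  accum=0, idx=0, n=12
  accum=12, idx=1, n=12
  accum=24, idx=2, n=6
  accum=30, idx=3, n=2
  accum=46, idx=4, n=4
  accum=91, idx=5, n=9

Final answer: 91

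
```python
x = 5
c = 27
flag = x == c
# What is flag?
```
Trace:
  x=5
  x=5, c=27
  x=5, c=27, flag=False

Final answer: False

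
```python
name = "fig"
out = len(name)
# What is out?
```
Trace:
  name='fig'
  name='fig', out=3

Final answer: 3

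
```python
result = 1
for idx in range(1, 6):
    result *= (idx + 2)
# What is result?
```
Trace:
  result=1
  result=3, idx=1
  result=12, idx=2
  result=60, idx=3
  result=360, idx=4
  result=2520, idx=5

Final answer: 2520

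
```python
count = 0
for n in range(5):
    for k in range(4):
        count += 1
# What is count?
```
Trace:
  count=0
  count=1, n=0, k=0
  count=2, n=0, k=1
  count=3, n=0, k=2
  count=4, n=0, k=3
  count=5, n=1, k=0
  count=6, n=1, k=1
  count=7, n=1, k=2
  count=8, n=1, k=3
  count=9, n=2, k=0
  count=10, n=2, k=1
  count=11, n=2, k=2
  count=12, n=2, k=3
  count=13, n=3, k=0
  count=14, n=3, k=1
  count=15, n=3, k=2
  count=16, n=3, k=3
  count=17, n=4, k=0
  count=18, n=4, k=1
  count=19, n=4, k=2
  count=20, n=4, k=3

Final answer: 20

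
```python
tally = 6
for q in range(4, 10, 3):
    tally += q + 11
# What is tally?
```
Trace:
  tally=6
  tally=21, q=4
  tally=39, q=7

Final answer: 39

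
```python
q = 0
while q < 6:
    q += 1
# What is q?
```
Trace:
  q=0
  q=1
  q=2
  q=3
  q=4
  q=5
  q=6

Final answer: 6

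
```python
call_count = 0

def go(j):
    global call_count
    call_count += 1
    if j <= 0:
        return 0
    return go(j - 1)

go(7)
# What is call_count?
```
Call trace:
go(j=7)
  go(j=6)
    go(j=5)
      go(j=4)
        go(j=3)
          go(j=2)
            go(j=1)
              go(j=0)
              -> return 0
            -> return 0
          -> return 0
        -> return 0
      -> return 0
    -> return 0
  -> return 0
-> return 0

call_count is incremented once per call. go is entered once for each j = 7, 6, 5, 4, 3, 2, 1, 0 (the j <= 0 call returns without recursing), i.e. 7 + 1 calls.
call_count = 8

Final answer: 8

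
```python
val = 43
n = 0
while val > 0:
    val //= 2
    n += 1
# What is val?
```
Trace:
  val=43
  val=43, n=0
  val=21, n=1
  val=10, n=2
  val=5, n=3
  val=2, n=4
  val=1, n=5
  val=0, n=6

Final answer: 0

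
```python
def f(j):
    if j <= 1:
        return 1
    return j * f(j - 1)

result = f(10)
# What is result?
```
Call trace:
f(j=10)
  f(j=9)
    f(j=8)
      f(j=7)
        f(j=6)
          f(j=5)
            f(j=4)
              f(j=3)
                f(j=2)
                  f(j=1)
                  -> return 1
                -> return 2
              -> return 6
            -> return 24
          -> return 120
        -> return 720
      -> return 5040
    -> return 40320
  -> return 362880
-> return 3628800

Final answer: 3628800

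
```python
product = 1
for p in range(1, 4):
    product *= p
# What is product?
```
Trace:
  product=1
  product=1, p=1
  product=2, p=2
  product=6, p=3

Final answer: 6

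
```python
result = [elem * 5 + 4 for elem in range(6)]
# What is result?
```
Trace:
  elem=0
  elem=1
  elem=2
  elem=3
  elem=4
  elem=5
  result=[4, 9, 14, 19, 24, 29]

Final answer: [4, 9, 14, 19, 24, 29]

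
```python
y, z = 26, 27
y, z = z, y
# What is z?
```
Trace:
  y=26, z=27
  y=27, z=26

Final answer: 26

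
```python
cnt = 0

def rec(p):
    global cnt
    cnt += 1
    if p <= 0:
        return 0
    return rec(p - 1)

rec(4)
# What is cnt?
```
Call trace:
rec(p=4)
  rec(p=3)
    rec(p=2)
      rec(p=1)
        rec(p=0)
        -> return 0
      -> return 0
    -> return 0
  -> return 0
-> return 0

cnt is incremented once per call. rec is entered once for each p = 4, 3, 2, 1, 0 (the p <= 0 call returns without recursing), i.e. 4 + 1 calls.
cnt = 5

Final answer: 5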